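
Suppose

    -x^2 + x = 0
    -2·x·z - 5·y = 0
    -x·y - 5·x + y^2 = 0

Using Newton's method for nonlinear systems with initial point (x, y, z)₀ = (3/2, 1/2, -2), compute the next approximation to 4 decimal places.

(1.1250, -11.3750, 18.4583)

At (3/2, 1/2, -2): F = (-0.7500, 3.5000, -8.0000).
Jacobian J = [[-2·x + 1, 0, 0], [-2·z, -5, -2·x], [-y - 5, -x + 2·y, 0]].
At the point, J = [[-2.0000, 0.0000, 0.0000], [4.0000, -5.0000, -3.0000], [-5.5000, -0.5000, 0.0000]] (det J = 3.0000).
Solving J·Δ = −F gives Δ = (-0.3750, -11.8750, 20.4583).
Then the next iterate is (x, y, z)₁ = (1.1250, -11.3750, 18.4583).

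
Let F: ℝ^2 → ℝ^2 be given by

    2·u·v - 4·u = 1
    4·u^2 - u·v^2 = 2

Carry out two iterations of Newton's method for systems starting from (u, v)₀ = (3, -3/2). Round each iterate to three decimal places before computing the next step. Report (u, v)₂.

At (3, -3/2): F = (-22.000, 27.250).
Jacobian J = [[2·v - 4, 2·u], [8·u - v^2, -2·u·v]].
At the point, J = [[-7.000, 6.000], [21.750, 9.000]] (det J = -193.500).
Solving J·Δ = −F gives Δ = (-1.868, 1.487).
Then the next iterate is (u, v)₁ = (1.132, -0.013).
Round to (1.132, -0.013) and repeat: F = (-5.55743, 3.12550), J = [[-4.026, 2.264], [9.05583, 0.02943]].
Δ = (-0.351, 1.830), so (u, v)₂ = (0.781, 1.817).

(0.781, 1.817)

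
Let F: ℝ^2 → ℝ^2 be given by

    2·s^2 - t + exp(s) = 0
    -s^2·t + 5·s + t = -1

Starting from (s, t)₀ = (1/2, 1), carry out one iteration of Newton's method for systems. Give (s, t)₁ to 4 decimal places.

At (1/2, 1): F = (1.148721, 4.2500).
Jacobian J = [[4·s + exp(s), -1], [-2·s·t + 5, -s^2 + 1]].
At the point, J = [[3.648721, -1.0000], [4.0000, 0.7500]] (det J = 6.736541).
Solving J·Δ = −F gives Δ = (-0.7588, -1.6198).
Then the next iterate is (s, t)₁ = (-0.2588, -0.6198).

(-0.2588, -0.6198)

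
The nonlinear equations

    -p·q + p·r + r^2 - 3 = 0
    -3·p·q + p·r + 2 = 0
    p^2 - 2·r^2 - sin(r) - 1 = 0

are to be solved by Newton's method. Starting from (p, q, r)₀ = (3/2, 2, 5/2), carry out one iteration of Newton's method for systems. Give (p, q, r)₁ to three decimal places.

(2.230, 0.360, 1.450)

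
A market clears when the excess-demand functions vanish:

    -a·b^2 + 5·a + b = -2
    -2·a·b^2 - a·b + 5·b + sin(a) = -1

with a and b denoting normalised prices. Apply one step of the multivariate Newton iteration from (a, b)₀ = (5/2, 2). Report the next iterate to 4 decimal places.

At (5/2, 2): F = (6.5000, -13.401528).
Jacobian J = [[-b^2 + 5, -2·a·b + 1], [-2·b^2 - b + cos(a), -4·a·b - a + 5]].
At the point, J = [[1.0000, -9.0000], [-10.801144, -17.5000]] (det J = -114.710293).
Solving J·Δ = −F gives Δ = (-2.0431, 0.4952).
Then the next iterate is (a, b)₁ = (0.4569, 2.4952).

(0.4569, 2.4952)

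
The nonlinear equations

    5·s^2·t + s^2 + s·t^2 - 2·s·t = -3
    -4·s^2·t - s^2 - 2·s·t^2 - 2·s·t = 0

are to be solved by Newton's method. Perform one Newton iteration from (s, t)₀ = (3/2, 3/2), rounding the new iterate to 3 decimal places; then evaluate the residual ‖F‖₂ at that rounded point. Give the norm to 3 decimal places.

At (3/2, 3/2): F = (21.000, -27.000).
Jacobian J = [[10·s·t + 2·s + t^2 - 2·t, 5·s^2 + 2·s·t - 2·s], [-8·s·t - 2·s - 2·t^2 - 2·t, -4·s^2 - 4·s·t - 2·s]].
At the point, J = [[24.750, 12.750], [-28.500, -21.000]] (det J = -156.375).
Solving J·Δ = −F gives Δ = (-0.619, -0.446).
Then the next iterate is (s, t)₁ = (0.881, 1.054).
Re-evaluating at (0.881, 1.054): F = (6.98810, -7.86304), so ‖F‖₂ = 10.520.

10.520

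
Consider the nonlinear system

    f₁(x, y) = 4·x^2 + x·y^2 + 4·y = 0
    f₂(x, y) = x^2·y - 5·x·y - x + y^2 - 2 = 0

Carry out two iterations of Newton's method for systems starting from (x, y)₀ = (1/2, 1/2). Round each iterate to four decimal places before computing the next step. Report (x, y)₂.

At (1/2, 1/2): F = (3.1250, -3.3750).
Jacobian J = [[8·x + y^2, 2·x·y + 4], [2·x·y - 5·y - 1, x^2 - 5·x + 2·y]].
At the point, J = [[4.2500, 4.5000], [-3.0000, -1.2500]] (det J = 8.1875).
Solving J·Δ = −F gives Δ = (-1.3779, 0.6069).
Then the next iterate is (x, y)₁ = (-0.8779, 1.1069).
Round to (-0.8779, 1.1069) and repeat: F = (6.434806, 5.814962), J = [[-5.797972, 2.056505], [-8.477995, 7.374008]].
Δ = (1.4018, 0.8231), so (x, y)₂ = (0.5239, 1.9300).

(0.5239, 1.9300)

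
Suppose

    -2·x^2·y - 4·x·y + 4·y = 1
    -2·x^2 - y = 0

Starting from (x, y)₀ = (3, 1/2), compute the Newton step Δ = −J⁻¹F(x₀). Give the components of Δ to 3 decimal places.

At (3, 1/2): F = (-14.000, -18.500).
Jacobian J = [[-4·x·y - 4·y, -2·x^2 - 4·x + 4], [-4·x, -1]].
At the point, J = [[-8.000, -26.000], [-12.000, -1.000]] (det J = -304.000).
Solving J·Δ = −F gives Δ = (-1.536, -0.066).

(-1.536, -0.066)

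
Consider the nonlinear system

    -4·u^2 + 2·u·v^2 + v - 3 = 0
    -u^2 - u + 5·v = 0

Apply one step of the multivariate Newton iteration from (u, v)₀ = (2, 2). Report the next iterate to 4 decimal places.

(3.6222, 2.8222)

At (2, 2): F = (-1.0000, 4.0000).
Jacobian J = [[-8·u + 2·v^2, 4·u·v + 1], [-2·u - 1, 5]].
At the point, J = [[-8.0000, 17.0000], [-5.0000, 5.0000]] (det J = 45.0000).
Solving J·Δ = −F gives Δ = (1.6222, 0.8222).
Then the next iterate is (u, v)₁ = (3.6222, 2.8222).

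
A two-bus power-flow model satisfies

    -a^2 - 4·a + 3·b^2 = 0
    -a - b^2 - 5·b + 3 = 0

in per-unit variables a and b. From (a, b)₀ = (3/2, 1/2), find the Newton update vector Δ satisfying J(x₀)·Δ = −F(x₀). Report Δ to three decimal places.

At (3/2, 1/2): F = (-7.500, -1.250).
Jacobian J = [[-2·a - 4, 6·b], [-1, -2·b - 5]].
At the point, J = [[-7.000, 3.000], [-1.000, -6.000]] (det J = 45.000).
Solving J·Δ = −F gives Δ = (-1.083, -0.028).

(-1.083, -0.028)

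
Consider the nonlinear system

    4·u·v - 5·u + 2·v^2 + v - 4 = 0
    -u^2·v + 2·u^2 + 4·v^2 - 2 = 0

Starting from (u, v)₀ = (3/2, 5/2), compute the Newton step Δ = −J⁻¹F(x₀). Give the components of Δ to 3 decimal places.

(0.381, -1.200)

At (3/2, 5/2): F = (18.500, 21.875).
Jacobian J = [[4·v - 5, 4·u + 4·v + 1], [-2·u·v + 4·u, -u^2 + 8·v]].
At the point, J = [[5.000, 17.000], [-1.500, 17.750]] (det J = 114.250).
Solving J·Δ = −F gives Δ = (0.381, -1.200).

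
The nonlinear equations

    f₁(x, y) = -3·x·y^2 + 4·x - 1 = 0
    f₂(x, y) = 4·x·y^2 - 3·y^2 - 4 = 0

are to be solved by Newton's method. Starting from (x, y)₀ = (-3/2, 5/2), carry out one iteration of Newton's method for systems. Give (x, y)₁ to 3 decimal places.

(-5.500, -1.061)

At (-3/2, 5/2): F = (21.125, -60.250).
Jacobian J = [[-3·y^2 + 4, -6·x·y], [4·y^2, 8·x·y - 6·y]].
At the point, J = [[-14.750, 22.500], [25.000, -45.000]] (det J = 101.250).
Solving J·Δ = −F gives Δ = (-4.000, -3.561).
Then the next iterate is (x, y)₁ = (-5.500, -1.061).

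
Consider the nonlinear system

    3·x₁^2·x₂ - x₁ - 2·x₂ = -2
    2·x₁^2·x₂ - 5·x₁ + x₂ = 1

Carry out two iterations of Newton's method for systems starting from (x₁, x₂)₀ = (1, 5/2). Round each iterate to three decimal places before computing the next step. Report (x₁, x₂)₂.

(0.697, 2.294)

At (1, 5/2): F = (3.500, 1.500).
Jacobian J = [[6·x₁·x₂ - 1, 3·x₁^2 - 2], [4·x₁·x₂ - 5, 2·x₁^2 + 1]].
At the point, J = [[14.000, 1.000], [5.000, 3.000]] (det J = 37.000).
Solving J·Δ = −F gives Δ = (-0.243, -0.095).
Then the next iterate is (x₁, x₂)₁ = (0.757, 2.405).
Round to (0.757, 2.405) and repeat: F = (0.56755, 0.37637), J = [[9.92351, -0.28085], [2.28234, 2.14610]].
Δ = (-0.060, -0.111), so (x₁, x₂)₂ = (0.697, 2.294).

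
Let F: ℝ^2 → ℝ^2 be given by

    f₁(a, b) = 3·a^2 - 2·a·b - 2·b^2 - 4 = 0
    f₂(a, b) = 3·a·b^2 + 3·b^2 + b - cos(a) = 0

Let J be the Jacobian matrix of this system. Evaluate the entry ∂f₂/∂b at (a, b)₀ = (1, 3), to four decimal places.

37.0000

∂f₂/∂b = 6·a·b + 6·b + 1.
At (1, 3) this is 37.0000.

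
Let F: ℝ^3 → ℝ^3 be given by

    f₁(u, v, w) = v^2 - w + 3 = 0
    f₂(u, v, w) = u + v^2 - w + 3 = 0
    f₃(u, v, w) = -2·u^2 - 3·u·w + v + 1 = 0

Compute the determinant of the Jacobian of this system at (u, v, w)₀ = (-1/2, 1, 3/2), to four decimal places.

-4.0000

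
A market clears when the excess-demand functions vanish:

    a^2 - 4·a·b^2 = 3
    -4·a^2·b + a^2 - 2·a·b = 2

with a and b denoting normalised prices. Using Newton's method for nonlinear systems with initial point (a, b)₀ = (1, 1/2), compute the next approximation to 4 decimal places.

(1.1111, -0.2222)

At (1, 1/2): F = (-3.0000, -4.0000).
Jacobian J = [[2·a - 4·b^2, -8·a·b], [-8·a·b + 2·a - 2·b, -4·a^2 - 2·a]].
At the point, J = [[1.0000, -4.0000], [-3.0000, -6.0000]] (det J = -18.0000).
Solving J·Δ = −F gives Δ = (0.1111, -0.7222).
Then the next iterate is (a, b)₁ = (1.1111, -0.2222).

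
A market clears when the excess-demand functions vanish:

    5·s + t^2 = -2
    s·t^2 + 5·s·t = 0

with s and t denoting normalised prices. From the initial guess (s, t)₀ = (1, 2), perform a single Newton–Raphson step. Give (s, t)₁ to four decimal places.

At (1, 2): F = (11.0000, 14.0000).
Jacobian J = [[5, 2·t], [t^2 + 5·t, 2·s·t + 5·s]].
At the point, J = [[5.0000, 4.0000], [14.0000, 9.0000]] (det J = -11.0000).
Solving J·Δ = −F gives Δ = (3.9091, -7.6364).
Then the next iterate is (s, t)₁ = (4.9091, -5.6364).

(4.9091, -5.6364)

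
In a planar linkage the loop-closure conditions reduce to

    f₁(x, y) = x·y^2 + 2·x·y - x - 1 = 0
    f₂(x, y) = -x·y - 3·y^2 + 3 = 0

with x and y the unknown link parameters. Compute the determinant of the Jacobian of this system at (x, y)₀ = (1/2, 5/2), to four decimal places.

-150.1250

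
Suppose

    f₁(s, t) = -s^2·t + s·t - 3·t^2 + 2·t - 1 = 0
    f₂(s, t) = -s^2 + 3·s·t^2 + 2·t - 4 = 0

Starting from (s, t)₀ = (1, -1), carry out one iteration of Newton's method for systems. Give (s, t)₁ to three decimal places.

(5.667, -0.833)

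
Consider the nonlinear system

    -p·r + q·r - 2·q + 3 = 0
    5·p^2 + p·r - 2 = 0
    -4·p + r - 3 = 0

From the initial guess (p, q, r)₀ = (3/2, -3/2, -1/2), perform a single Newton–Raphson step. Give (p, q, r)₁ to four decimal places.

At (3/2, -3/2, -1/2): F = (7.5000, 8.5000, -9.5000).
Jacobian J = [[-r, r - 2, -p + q], [10·p + r, 0, p], [-4, 0, 1]].
At the point, J = [[0.5000, -2.5000, -3.0000], [14.5000, 0.0000, 1.5000], [-4.0000, 0.0000, 1.0000]] (det J = 51.2500).
Solving J·Δ = −F gives Δ = (-1.1098, -3.2951, 5.0610).
Then the next iterate is (p, q, r)₁ = (0.3902, -4.7951, 4.5610).

(0.3902, -4.7951, 4.5610)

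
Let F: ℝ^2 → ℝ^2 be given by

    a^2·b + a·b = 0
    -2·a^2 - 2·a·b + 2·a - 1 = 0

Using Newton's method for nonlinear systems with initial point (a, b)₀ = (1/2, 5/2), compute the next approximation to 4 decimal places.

(0.8000, -2.0000)

At (1/2, 5/2): F = (1.8750, -3.0000).
Jacobian J = [[2·a·b + b, a^2 + a], [-4·a - 2·b + 2, -2·a]].
At the point, J = [[5.0000, 0.7500], [-5.0000, -1.0000]] (det J = -1.2500).
Solving J·Δ = −F gives Δ = (0.3000, -4.5000).
Then the next iterate is (a, b)₁ = (0.8000, -2.0000).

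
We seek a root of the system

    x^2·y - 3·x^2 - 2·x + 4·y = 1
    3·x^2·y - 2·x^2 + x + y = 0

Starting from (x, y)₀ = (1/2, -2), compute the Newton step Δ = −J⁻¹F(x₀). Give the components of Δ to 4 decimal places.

At (1/2, -2): F = (-11.2500, -3.5000).
Jacobian J = [[2·x·y - 6·x - 2, x^2 + 4], [6·x·y - 4·x + 1, 3·x^2 + 1]].
At the point, J = [[-7.0000, 4.2500], [-7.0000, 1.7500]] (det J = 17.5000).
Solving J·Δ = −F gives Δ = (0.2750, 3.1000).

(0.2750, 3.1000)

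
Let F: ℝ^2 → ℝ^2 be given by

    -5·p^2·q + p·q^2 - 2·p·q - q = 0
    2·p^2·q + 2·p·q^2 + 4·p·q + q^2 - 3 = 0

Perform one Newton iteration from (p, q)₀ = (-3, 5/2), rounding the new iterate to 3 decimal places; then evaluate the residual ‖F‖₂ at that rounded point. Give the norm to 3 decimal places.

33.896

At (-3, 5/2): F = (-118.750, -19.250).
Jacobian J = [[-10·p·q + q^2 - 2·q, -5·p^2 + 2·p·q - 2·p - 1], [4·p·q + 2·q^2 + 4·q, 2·p^2 + 4·p·q + 4·p + 2·q]].
At the point, J = [[76.250, -55.000], [-7.500, -19.000]] (det J = -1861.250).
Solving J·Δ = −F gives Δ = (0.643, -1.267).
Then the next iterate is (p, q)₁ = (-2.357, 1.233).
Re-evaluating at (-2.357, 1.233): F = (-33.25330, -6.57134), so ‖F‖₂ = 33.896.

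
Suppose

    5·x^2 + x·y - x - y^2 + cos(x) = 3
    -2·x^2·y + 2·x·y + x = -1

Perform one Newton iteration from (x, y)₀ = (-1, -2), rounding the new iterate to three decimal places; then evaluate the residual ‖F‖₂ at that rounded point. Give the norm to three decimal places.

At (-1, -2): F = (1.54030, 8.000).
Jacobian J = [[10·x + y - sin(x) - 1, x - 2·y], [-4·x·y + 2·y + 1, -2·x^2 + 2·x]].
At the point, J = [[-12.15853, 3.000], [-11.000, -4.000]] (det J = 81.63412).
Solving J·Δ = −F gives Δ = (0.369, 0.984).
Then the next iterate is (x, y)₁ = (-0.631, -1.016).
Re-evaluating at (-0.631, -1.016): F = (0.03808, 2.46026), so ‖F‖₂ = 2.461.

2.461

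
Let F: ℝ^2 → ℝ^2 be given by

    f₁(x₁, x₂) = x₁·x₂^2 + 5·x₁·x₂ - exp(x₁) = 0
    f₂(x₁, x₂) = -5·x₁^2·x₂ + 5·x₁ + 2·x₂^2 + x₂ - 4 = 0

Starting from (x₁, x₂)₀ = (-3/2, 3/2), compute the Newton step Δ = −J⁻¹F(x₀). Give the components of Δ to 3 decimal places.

At (-3/2, 3/2): F = (-14.84813, -22.375).
Jacobian J = [[x₂^2 + 5·x₂ - exp(x₁), 2·x₁·x₂ + 5·x₁], [-10·x₁·x₂ + 5, -5·x₁^2 + 4·x₂ + 1]].
At the point, J = [[9.52687, -12.000], [27.500, -4.250]] (det J = 289.51080).
Solving J·Δ = −F gives Δ = (0.709, -0.674).

(0.709, -0.674)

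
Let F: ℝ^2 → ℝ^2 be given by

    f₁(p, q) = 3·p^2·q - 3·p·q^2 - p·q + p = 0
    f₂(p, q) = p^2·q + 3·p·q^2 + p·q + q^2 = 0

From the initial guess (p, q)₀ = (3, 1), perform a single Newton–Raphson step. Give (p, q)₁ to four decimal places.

At (3, 1): F = (18.0000, 22.0000).
Jacobian J = [[6·p·q - 3·q^2 - q + 1, 3·p^2 - 6·p·q - p], [2·p·q + 3·q^2 + q, p^2 + 6·p·q + p + 2·q]].
At the point, J = [[15.0000, 6.0000], [10.0000, 32.0000]] (det J = 420.0000).
Solving J·Δ = −F gives Δ = (-1.0571, -0.3571).
Then the next iterate is (p, q)₁ = (1.9429, 0.6429).

(1.9429, 0.6429)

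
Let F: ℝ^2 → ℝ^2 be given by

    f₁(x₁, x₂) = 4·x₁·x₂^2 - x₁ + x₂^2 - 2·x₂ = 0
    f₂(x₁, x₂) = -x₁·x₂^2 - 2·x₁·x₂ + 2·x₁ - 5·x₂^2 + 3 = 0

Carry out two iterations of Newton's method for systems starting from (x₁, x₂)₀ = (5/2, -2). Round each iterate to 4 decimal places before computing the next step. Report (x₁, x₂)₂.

At (5/2, -2): F = (45.5000, -12.0000).
Jacobian J = [[4·x₂^2 - 1, 8·x₁·x₂ + 2·x₂ - 2], [-x₂^2 - 2·x₂ + 2, -2·x₁·x₂ - 2·x₁ - 10·x₂]].
At the point, J = [[15.0000, -46.0000], [2.0000, 25.0000]] (det J = 467.0000).
Solving J·Δ = −F gives Δ = (-1.2537, 0.5803).
Then the next iterate is (x₁, x₂)₁ = (1.2463, -1.4197).
Round to (1.2463, -1.4197) and repeat: F = (13.656558, -3.558374), J = [[7.062192, -18.994377], [2.823852, 15.243144]].
Δ = (-0.8716, 0.3949), so (x₁, x₂)₂ = (0.3747, -1.0248).

(0.3747, -1.0248)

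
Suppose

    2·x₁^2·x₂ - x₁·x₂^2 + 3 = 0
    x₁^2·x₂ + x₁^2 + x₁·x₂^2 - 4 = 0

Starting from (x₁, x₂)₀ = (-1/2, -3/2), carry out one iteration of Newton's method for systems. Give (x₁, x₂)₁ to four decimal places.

(-0.6615, 1.7538)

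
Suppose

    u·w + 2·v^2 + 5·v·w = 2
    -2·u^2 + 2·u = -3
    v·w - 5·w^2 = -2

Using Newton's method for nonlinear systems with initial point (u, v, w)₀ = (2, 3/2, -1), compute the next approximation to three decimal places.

At (2, 3/2, -1): F = (-7.000, -1.000, -4.500).
Jacobian J = [[w, 4·v + 5·w, u + 5·v], [-4·u + 2, 0, 0], [0, w, v - 10·w]].
At the point, J = [[-1.000, 1.000, 9.500], [-6.000, 0.000, 0.000], [0.000, -1.000, 11.500]] (det J = 126.000).
Solving J·Δ = −F gives Δ = (-0.167, 1.706, 0.540).
Then the next iterate is (u, v, w)₁ = (1.833, 3.206, -0.460).

(1.833, 3.206, -0.460)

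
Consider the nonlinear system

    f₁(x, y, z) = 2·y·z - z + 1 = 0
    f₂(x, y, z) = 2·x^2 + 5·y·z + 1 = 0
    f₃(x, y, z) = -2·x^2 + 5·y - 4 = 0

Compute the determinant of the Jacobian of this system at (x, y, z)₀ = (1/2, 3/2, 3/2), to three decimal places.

J = [[0, 2·z, 2·y - 1], [4·x, 5·z, 5·y], [-4·x, 5, 0]].
At the point, J = [[0.000, 3.000, 2.000], [2.000, 7.500, 7.500], [-2.000, 5.000, 0.000]].
det J = 5.000.

5.000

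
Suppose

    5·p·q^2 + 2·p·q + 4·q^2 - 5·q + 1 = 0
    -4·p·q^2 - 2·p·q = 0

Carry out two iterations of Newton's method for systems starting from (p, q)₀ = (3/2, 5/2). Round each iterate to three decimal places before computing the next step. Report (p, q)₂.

At (3/2, 5/2): F = (67.875, -45.000).
Jacobian J = [[5·q^2 + 2·q, 10·p·q + 2·p + 8·q - 5], [-4·q^2 - 2·q, -8·p·q - 2·p]].
At the point, J = [[36.250, 55.500], [-30.000, -33.000]] (det J = 468.750).
Solving J·Δ = −F gives Δ = (-0.550, -0.864).
Then the next iterate is (p, q)₁ = (0.950, 1.636).
Round to (0.950, 1.636) and repeat: F = (19.34774, -13.27908), J = [[16.65448, 25.530], [-13.97798, -14.33360]].
Δ = (-0.522, -0.417), so (p, q)₂ = (0.428, 1.219).

(0.428, 1.219)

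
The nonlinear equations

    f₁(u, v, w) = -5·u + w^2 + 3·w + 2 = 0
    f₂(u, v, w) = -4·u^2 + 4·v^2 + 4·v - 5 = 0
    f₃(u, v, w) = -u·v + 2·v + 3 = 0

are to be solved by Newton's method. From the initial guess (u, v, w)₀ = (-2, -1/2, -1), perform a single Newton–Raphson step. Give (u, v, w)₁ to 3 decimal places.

At (-2, -1/2, -1): F = (10.000, -22.000, 1.000).
Jacobian J = [[-5, 0, 2·w + 3], [-8·u, 8·v + 4, 0], [-v, -u + 2, 0]].
At the point, J = [[-5.000, 0.000, 1.000], [16.000, 0.000, 0.000], [0.500, 4.000, 0.000]] (det J = 64.000).
Solving J·Δ = −F gives Δ = (1.375, -0.422, -3.125).
Then the next iterate is (u, v, w)₁ = (-0.625, -0.922, -4.125).

(-0.625, -0.922, -4.125)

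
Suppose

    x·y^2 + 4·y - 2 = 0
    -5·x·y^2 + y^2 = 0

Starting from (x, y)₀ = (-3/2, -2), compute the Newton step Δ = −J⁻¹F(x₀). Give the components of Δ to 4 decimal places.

At (-3/2, -2): F = (-16.0000, 34.0000).
Jacobian J = [[y^2, 2·x·y + 4], [-5·y^2, -10·x·y + 2·y]].
At the point, J = [[4.0000, 10.0000], [-20.0000, -34.0000]] (det J = 64.0000).
Solving J·Δ = −F gives Δ = (-3.1875, 2.8750).

(-3.1875, 2.8750)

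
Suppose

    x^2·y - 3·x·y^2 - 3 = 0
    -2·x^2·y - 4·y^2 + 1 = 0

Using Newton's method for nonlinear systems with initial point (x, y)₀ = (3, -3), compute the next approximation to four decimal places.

At (3, -3): F = (-111.0000, 19.0000).
Jacobian J = [[2·x·y - 3·y^2, x^2 - 6·x·y], [-4·x·y, -2·x^2 - 8·y]].
At the point, J = [[-45.0000, 63.0000], [36.0000, 6.0000]] (det J = -2538.0000).
Solving J·Δ = −F gives Δ = (-0.7340, 1.2376).
Then the next iterate is (x, y)₁ = (2.2660, -1.7624).

(2.2660, -1.7624)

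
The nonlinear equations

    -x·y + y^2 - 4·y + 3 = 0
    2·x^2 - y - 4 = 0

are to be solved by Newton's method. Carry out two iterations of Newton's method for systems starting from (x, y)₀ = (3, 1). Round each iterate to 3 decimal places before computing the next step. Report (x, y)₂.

At (3, 1): F = (-3.000, 13.000).
Jacobian J = [[-y, -x + 2·y - 4], [4·x, -1]].
At the point, J = [[-1.000, -5.000], [12.000, -1.000]] (det J = 61.000).
Solving J·Δ = −F gives Δ = (-1.115, -0.377).
Then the next iterate is (x, y)₁ = (1.885, 0.623).
Round to (1.885, 0.623) and repeat: F = (-0.27823, 2.48345), J = [[-0.623, -4.639], [7.540, -1.000]].
Δ = (-0.331, -0.015), so (x, y)₂ = (1.554, 0.608).

(1.554, 0.608)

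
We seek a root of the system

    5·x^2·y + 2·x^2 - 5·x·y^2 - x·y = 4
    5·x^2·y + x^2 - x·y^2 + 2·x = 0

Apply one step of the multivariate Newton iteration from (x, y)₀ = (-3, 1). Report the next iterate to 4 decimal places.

(-2.8191, 0.1241)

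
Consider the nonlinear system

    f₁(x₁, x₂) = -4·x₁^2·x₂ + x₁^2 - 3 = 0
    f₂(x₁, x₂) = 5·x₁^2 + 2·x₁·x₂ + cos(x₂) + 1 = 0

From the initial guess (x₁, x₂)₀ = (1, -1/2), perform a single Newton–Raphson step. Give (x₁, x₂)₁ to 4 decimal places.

(0.5379, -1.1932)

At (1, -1/2): F = (0.0000, 5.877583).
Jacobian J = [[-8·x₁·x₂ + 2·x₁, -4·x₁^2], [10·x₁ + 2·x₂, 2·x₁ - sin(x₂)]].
At the point, J = [[6.0000, -4.0000], [9.0000, 2.479426]] (det J = 50.876553).
Solving J·Δ = −F gives Δ = (-0.4621, -0.6932).
Then the next iterate is (x₁, x₂)₁ = (0.5379, -1.1932).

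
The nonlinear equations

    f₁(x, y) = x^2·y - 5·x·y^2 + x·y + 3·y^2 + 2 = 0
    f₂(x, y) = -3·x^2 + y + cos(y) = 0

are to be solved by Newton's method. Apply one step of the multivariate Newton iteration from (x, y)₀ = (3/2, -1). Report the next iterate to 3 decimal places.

(0.681, -1.088)

At (3/2, -1): F = (-6.250, -7.20970).
Jacobian J = [[2·x·y - 5·y^2 + y, x^2 - 10·x·y + x + 6·y], [-6·x, -sin(y) + 1]].
At the point, J = [[-9.000, 12.750], [-9.000, 1.84147]] (det J = 98.17676).
Solving J·Δ = −F gives Δ = (-0.819, -0.088).
Then the next iterate is (x, y)₁ = (0.681, -1.088).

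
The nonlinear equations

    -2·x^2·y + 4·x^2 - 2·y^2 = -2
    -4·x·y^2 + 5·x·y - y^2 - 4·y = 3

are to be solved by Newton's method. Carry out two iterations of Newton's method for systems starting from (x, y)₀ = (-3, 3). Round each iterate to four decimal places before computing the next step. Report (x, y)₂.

(-5.2109, -0.4481)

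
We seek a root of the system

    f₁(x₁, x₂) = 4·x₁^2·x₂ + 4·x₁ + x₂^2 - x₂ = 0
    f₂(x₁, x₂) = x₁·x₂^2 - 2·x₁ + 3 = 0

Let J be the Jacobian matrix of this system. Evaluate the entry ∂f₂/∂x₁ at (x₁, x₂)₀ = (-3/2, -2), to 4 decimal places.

∂f₂/∂x₁ = x₂^2 - 2.
At (-3/2, -2) this is 2.0000.

2.0000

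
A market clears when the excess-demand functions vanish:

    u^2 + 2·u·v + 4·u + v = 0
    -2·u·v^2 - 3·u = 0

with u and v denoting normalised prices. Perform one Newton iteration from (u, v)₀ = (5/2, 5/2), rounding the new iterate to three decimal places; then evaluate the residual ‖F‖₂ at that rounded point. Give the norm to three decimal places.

At (5/2, 5/2): F = (31.250, -38.750).
Jacobian J = [[2·u + 2·v + 4, 2·u + 1], [-2·v^2 - 3, -4·u·v]].
At the point, J = [[14.000, 6.000], [-15.500, -25.000]] (det J = -257.000).
Solving J·Δ = −F gives Δ = (-2.135, -0.226).
Then the next iterate is (u, v)₁ = (0.365, 2.274).
Re-evaluating at (0.365, 2.274): F = (5.52724, -4.86989), so ‖F‖₂ = 7.367.

7.367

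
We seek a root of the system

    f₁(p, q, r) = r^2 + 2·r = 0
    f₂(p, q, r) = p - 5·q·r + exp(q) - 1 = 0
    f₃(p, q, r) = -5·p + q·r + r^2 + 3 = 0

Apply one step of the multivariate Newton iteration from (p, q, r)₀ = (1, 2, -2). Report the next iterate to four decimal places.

(1.2354, 0.4114, -2.0000)

At (1, 2, -2): F = (0.0000, 27.389056, -2.0000).
Jacobian J = [[0, 0, 2·r + 2], [1, -5·r + exp(q), -5·q], [-5, r, q + 2·r]].
At the point, J = [[0.0000, 0.0000, -2.0000], [1.0000, 17.389056, -10.0000], [-5.0000, -2.0000, -2.0000]] (det J = -169.890561).
Solving J·Δ = −F gives Δ = (0.2354, -1.5886, 0.0000).
Then the next iterate is (p, q, r)₁ = (1.2354, 0.4114, -2.0000).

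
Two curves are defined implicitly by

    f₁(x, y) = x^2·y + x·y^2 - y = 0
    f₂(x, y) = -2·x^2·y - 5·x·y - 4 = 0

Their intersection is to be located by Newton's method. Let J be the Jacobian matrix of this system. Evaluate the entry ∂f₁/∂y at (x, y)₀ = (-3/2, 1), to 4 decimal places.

∂f₁/∂y = x^2 + 2·x·y - 1.
At (-3/2, 1) this is -1.7500.

-1.7500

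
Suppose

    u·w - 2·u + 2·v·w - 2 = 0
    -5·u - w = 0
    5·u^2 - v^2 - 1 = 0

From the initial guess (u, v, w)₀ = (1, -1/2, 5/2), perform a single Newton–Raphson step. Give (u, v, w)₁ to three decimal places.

(0.540, 0.346, -2.702)

At (1, -1/2, 5/2): F = (-4.000, -7.500, 3.750).
Jacobian J = [[w - 2, 2·w, u + 2·v], [-5, 0, -1], [10·u, -2·v, 0]].
At the point, J = [[0.500, 5.000, 0.000], [-5.000, 0.000, -1.000], [10.000, 1.000, 0.000]] (det J = -49.500).
Solving J·Δ = −F gives Δ = (-0.460, 0.846, -5.202).
Then the next iterate is (u, v, w)₁ = (0.540, 0.346, -2.702).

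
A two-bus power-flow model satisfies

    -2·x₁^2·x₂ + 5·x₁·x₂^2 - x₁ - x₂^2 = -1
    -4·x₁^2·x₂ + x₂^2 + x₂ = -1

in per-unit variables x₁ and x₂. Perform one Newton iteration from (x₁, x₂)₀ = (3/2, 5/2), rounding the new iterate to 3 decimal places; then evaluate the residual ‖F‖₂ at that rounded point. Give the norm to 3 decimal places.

9.216

At (3/2, 5/2): F = (28.875, -12.750).
Jacobian J = [[-4·x₁·x₂ + 5·x₂^2 - 1, -2·x₁^2 + 10·x₁·x₂ - 2·x₂], [-8·x₁·x₂, -4·x₁^2 + 2·x₂ + 1]].
At the point, J = [[15.250, 28.000], [-30.000, -3.000]] (det J = 794.250).
Solving J·Δ = −F gives Δ = (-0.340, -0.846).
Then the next iterate is (x₁, x₂)₁ = (1.160, 1.654).
Re-evaluating at (1.160, 1.654): F = (8.52019, -3.51277), so ‖F‖₂ = 9.216.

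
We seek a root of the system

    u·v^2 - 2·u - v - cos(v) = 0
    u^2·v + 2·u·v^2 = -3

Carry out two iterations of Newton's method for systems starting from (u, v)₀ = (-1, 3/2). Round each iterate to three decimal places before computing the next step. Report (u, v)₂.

(-1.424, 0.804)

At (-1, 3/2): F = (-1.82074, 0.000).
Jacobian J = [[v^2 - 2, 2·u·v + sin(v) - 1], [2·u·v + 2·v^2, u^2 + 4·u·v]].
At the point, J = [[0.250, -3.00251], [1.500, -5.000]] (det J = 3.25376).
Solving J·Δ = −F gives Δ = (-2.798, -0.839).
Then the next iterate is (u, v)₁ = (-3.798, 0.661).
Round to (-3.798, 0.661) and repeat: F = (4.48620, 9.21594), J = [[-1.56308, -5.40705], [-4.14711, 4.38289]].
Δ = (2.374, 0.143), so (u, v)₂ = (-1.424, 0.804).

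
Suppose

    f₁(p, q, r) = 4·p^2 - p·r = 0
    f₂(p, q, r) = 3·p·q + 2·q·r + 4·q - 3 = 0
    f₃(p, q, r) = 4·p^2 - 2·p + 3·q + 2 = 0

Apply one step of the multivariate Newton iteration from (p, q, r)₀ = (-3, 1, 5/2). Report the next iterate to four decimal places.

At (-3, 1, 5/2): F = (43.5000, -3.0000, 47.0000).
Jacobian J = [[8·p - r, 0, -p], [3·q, 3·p + 2·r + 4, 2·q], [8·p - 2, 3, 0]].
At the point, J = [[-26.5000, 0.0000, 3.0000], [3.0000, 0.0000, 2.0000], [-26.0000, 3.0000, 0.0000]] (det J = 186.0000).
Solving J·Δ = −F gives Δ = (1.5484, -2.2473, -0.8226).
Then the next iterate is (p, q, r)₁ = (-1.4516, -1.2473, 1.6774).

(-1.4516, -1.2473, 1.6774)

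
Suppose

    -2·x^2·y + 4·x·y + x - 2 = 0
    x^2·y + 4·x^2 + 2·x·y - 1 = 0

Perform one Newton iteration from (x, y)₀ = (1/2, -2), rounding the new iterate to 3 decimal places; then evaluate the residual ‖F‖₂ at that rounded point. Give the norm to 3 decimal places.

At (1/2, -2): F = (-4.500, -2.500).
Jacobian J = [[-4·x·y + 4·y + 1, -2·x^2 + 4·x], [2·x·y + 8·x + 2·y, x^2 + 2·x]].
At the point, J = [[-3.000, 1.500], [-2.000, 1.250]] (det J = -0.750).
Solving J·Δ = −F gives Δ = (-2.500, -2.000).
Then the next iterate is (x, y)₁ = (-2.000, -4.000).
Re-evaluating at (-2.000, -4.000): F = (60.000, 15.000), so ‖F‖₂ = 61.847.

61.847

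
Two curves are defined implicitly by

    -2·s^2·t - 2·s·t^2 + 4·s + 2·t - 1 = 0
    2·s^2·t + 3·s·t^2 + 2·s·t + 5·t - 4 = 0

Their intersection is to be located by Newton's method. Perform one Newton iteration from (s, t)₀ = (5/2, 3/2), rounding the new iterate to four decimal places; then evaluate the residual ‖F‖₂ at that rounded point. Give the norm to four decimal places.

At (5/2, 3/2): F = (-18.0000, 46.6250).
Jacobian J = [[-4·s·t - 2·t^2 + 4, -2·s^2 - 4·s·t + 2], [4·s·t + 3·t^2 + 2·t, 2·s^2 + 6·s·t + 2·s + 5]].
At the point, J = [[-15.5000, -25.5000], [24.7500, 45.0000]] (det J = -66.3750).
Solving J·Δ = −F gives Δ = (5.7090, -4.1761).
Then the next iterate is (s, t)₁ = (8.2090, -2.6761).
Re-evaluating at (8.2090, -2.6761): F = (269.578455, -245.622519), so ‖F‖₂ = 364.6957.

364.6957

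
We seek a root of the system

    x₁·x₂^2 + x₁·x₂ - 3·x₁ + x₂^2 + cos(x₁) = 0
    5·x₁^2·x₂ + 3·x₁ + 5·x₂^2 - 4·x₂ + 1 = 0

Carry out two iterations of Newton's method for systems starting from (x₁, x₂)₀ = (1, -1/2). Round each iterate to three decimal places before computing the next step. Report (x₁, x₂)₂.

At (1, -1/2): F = (-2.45970, 4.750).
Jacobian J = [[x₂^2 + x₂ - sin(x₁) - 3, 2·x₁·x₂ + x₁ + 2·x₂], [10·x₁·x₂ + 3, 5·x₁^2 + 10·x₂ - 4]].
At the point, J = [[-4.09147, -1.000], [-2.000, -4.000]] (det J = 14.36588).
Solving J·Δ = −F gives Δ = (-1.016, 1.695).
Then the next iterate is (x₁, x₂)₁ = (-0.016, 1.195).
Round to (-0.016, 1.195) and repeat: F = (2.43393, 3.31365), J = [[-0.36098, 2.33576], [2.80880, 7.95128]].
Δ = (1.231, -0.852), so (x₁, x₂)₂ = (1.215, 0.343).

(1.215, 0.343)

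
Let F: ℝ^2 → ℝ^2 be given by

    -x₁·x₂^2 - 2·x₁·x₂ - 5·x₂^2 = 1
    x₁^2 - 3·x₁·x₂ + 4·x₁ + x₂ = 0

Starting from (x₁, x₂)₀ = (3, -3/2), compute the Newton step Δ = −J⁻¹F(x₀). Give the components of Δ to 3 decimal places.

At (3, -3/2): F = (-10.000, 33.000).
Jacobian J = [[-x₂^2 - 2·x₂, -2·x₁·x₂ - 2·x₁ - 10·x₂], [2·x₁ - 3·x₂ + 4, -3·x₁ + 1]].
At the point, J = [[0.750, 18.000], [14.500, -8.000]] (det J = -267.000).
Solving J·Δ = −F gives Δ = (-1.925, 0.636).

(-1.925, 0.636)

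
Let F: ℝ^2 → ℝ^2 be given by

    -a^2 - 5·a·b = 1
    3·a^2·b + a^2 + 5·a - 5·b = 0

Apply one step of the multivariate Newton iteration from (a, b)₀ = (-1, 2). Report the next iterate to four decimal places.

At (-1, 2): F = (8.0000, -8.0000).
Jacobian J = [[-2·a - 5·b, -5·a], [6·a·b + 2·a + 5, 3·a^2 - 5]].
At the point, J = [[-8.0000, 5.0000], [-9.0000, -2.0000]] (det J = 61.0000).
Solving J·Δ = −F gives Δ = (-0.3934, -2.2295).
Then the next iterate is (a, b)₁ = (-1.3934, -0.2295).

(-1.3934, -0.2295)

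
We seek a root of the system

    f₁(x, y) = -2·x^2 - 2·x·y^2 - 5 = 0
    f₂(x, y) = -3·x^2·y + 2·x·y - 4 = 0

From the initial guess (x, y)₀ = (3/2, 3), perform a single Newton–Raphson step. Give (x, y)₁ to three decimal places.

(1.022, 1.609)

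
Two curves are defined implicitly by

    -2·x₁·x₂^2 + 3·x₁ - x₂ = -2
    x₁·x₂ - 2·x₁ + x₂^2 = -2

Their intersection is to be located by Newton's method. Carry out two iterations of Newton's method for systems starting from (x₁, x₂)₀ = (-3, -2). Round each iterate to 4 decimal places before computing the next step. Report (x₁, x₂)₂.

(1.4255, -1.8635)

At (-3, -2): F = (19.0000, 18.0000).
Jacobian J = [[-2·x₂^2 + 3, -4·x₁·x₂ - 1], [x₂ - 2, x₁ + 2·x₂]].
At the point, J = [[-5.0000, -25.0000], [-4.0000, -7.0000]] (det J = -65.0000).
Solving J·Δ = −F gives Δ = (4.8769, -0.2154).
Then the next iterate is (x₁, x₂)₁ = (1.8769, -2.2154).
Round to (1.8769, -2.2154) and repeat: F = (-8.577540, -1.003887), J = [[-6.815994, 15.632337], [-4.2154, -2.5539]].
Δ = (-0.4514, 0.3519), so (x₁, x₂)₂ = (1.4255, -1.8635).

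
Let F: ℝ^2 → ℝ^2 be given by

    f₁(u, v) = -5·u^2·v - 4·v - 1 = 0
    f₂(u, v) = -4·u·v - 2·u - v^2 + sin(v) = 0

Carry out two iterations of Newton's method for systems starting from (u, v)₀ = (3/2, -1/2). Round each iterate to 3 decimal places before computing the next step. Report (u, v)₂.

At (3/2, -1/2): F = (6.625, -0.72943).
Jacobian J = [[-10·u·v, -5·u^2 - 4], [-4·v - 2, -4·u - 2·v + cos(v)]].
At the point, J = [[7.500, -15.250], [0.000, -4.12242]] (det J = -30.91813).
Solving J·Δ = −F gives Δ = (-1.243, -0.177).
Then the next iterate is (u, v)₁ = (0.257, -0.677).
Round to (0.257, -0.677) and repeat: F = (1.93158, -0.90283), J = [[1.73989, -4.33024], [0.708, 1.10546]].
Δ = (0.356, 0.589), so (u, v)₂ = (0.613, -0.088).

(0.613, -0.088)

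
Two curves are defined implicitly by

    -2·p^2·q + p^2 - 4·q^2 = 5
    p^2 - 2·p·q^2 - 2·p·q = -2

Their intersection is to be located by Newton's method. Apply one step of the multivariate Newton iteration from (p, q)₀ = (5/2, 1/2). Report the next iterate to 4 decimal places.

At (5/2, 1/2): F = (-6.0000, 4.5000).
Jacobian J = [[-4·p·q + 2·p, -2·p^2 - 8·q], [2·p - 2·q^2 - 2·q, -4·p·q - 2·p]].
At the point, J = [[0.0000, -16.5000], [3.5000, -10.0000]] (det J = 57.7500).
Solving J·Δ = −F gives Δ = (-2.3247, -0.3636).
Then the next iterate is (p, q)₁ = (0.1753, 0.1364).

(0.1753, 0.1364)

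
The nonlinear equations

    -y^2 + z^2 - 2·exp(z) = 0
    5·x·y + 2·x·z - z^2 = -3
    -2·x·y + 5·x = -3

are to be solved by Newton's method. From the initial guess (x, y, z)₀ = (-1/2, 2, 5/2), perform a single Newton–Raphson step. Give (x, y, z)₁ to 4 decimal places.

(-0.4541, -0.5459, 1.8839)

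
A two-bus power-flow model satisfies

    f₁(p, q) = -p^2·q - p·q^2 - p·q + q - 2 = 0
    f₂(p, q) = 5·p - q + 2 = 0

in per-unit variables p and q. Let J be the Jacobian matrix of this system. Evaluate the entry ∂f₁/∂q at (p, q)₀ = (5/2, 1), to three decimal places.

∂f₁/∂q = -p^2 - 2·p·q - p + 1.
At (5/2, 1) this is -12.750.

-12.750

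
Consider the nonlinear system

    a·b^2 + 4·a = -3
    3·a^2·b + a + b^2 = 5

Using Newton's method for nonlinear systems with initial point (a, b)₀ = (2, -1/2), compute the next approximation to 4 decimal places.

(-0.9660, -1.0527)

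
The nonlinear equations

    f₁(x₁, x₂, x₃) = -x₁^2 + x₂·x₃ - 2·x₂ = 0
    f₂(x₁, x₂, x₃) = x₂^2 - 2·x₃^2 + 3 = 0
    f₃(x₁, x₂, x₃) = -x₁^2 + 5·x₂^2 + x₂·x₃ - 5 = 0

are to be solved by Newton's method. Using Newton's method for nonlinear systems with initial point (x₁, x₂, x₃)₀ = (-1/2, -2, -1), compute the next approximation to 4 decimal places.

At (-1/2, -2, -1): F = (5.7500, 5.0000, 16.7500).
Jacobian J = [[-2·x₁, x₃ - 2, x₂], [0, 2·x₂, -4·x₃], [-2·x₁, 10·x₂ + x₃, x₂]].
At the point, J = [[1.0000, -3.0000, -2.0000], [0.0000, -4.0000, 4.0000], [1.0000, -21.0000, -2.0000]] (det J = 72.0000).
Solving J·Δ = −F gives Δ = (-5.1944, 0.6111, -0.6389).
Then the next iterate is (x₁, x₂, x₃)₁ = (-5.6944, -1.3889, -1.6389).

(-5.6944, -1.3889, -1.6389)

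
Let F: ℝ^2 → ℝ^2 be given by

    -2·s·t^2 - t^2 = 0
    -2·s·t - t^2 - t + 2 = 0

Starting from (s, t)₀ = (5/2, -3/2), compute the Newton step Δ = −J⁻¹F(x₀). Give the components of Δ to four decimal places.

At (5/2, -3/2): F = (-13.5000, 8.7500).
Jacobian J = [[-2·t^2, -4·s·t - 2·t], [-2·t, -2·s - 2·t - 1]].
At the point, J = [[-4.5000, 18.0000], [3.0000, -3.0000]] (det J = -40.5000).
Solving J·Δ = −F gives Δ = (-2.8889, 0.0278).

(-2.8889, 0.0278)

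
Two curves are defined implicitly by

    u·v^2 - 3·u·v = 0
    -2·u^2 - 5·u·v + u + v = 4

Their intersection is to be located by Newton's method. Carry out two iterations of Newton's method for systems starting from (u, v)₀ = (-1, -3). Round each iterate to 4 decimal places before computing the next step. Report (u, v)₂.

(0.7019, -1.2408)

At (-1, -3): F = (-18.0000, -25.0000).
Jacobian J = [[v^2 - 3·v, 2·u·v - 3·u], [-4·u - 5·v + 1, -5·u + 1]].
At the point, J = [[18.0000, 9.0000], [20.0000, 6.0000]] (det J = -72.0000).
Solving J·Δ = −F gives Δ = (1.6250, -1.2500).
Then the next iterate is (u, v)₁ = (0.6250, -4.2500).
Round to (0.6250, -4.2500) and repeat: F = (19.257812, 4.8750), J = [[30.8125, -7.1875], [19.7500, -2.1250]].
Δ = (0.0769, 3.0092), so (u, v)₂ = (0.7019, -1.2408).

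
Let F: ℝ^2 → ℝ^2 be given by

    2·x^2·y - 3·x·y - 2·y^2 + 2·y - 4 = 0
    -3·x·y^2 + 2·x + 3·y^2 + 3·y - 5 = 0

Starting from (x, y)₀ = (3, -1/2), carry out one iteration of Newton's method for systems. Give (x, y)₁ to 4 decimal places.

(1.8722, -0.1211)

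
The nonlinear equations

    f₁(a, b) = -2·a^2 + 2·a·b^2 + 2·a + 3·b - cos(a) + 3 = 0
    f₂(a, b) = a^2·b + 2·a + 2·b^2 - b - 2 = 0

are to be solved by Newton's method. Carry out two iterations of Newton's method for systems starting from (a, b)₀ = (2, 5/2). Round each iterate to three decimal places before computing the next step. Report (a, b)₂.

At (2, 5/2): F = (31.91615, 22.000).
Jacobian J = [[-4·a + 2·b^2 + sin(a) + 2, 4·a·b + 3], [2·a·b + 2, a^2 + 4·b - 1]].
At the point, J = [[7.40930, 23.000], [12.000, 13.000]] (det J = -179.67913).
Solving J·Δ = −F gives Δ = (-0.507, -1.224).
Then the next iterate is (a, b)₁ = (1.493, 1.276).
Round to (1.493, 1.276) and repeat: F = (10.13992, 5.81062), J = [[0.28133, 10.62027], [5.81014, 6.33305]].
Δ = (0.042, -0.956), so (a, b)₂ = (1.535, 0.320).

(1.535, 0.320)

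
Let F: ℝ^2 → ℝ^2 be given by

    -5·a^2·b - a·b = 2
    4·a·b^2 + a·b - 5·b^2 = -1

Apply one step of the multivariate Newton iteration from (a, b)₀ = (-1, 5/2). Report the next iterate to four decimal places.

At (-1, 5/2): F = (-12.0000, -57.7500).
Jacobian J = [[-10·a·b - b, -5·a^2 - a], [4·b^2 + b, 8·a·b + a - 10·b]].
At the point, J = [[22.5000, -4.0000], [27.5000, -46.0000]] (det J = -925.0000).
Solving J·Δ = −F gives Δ = (0.3470, -1.0480).
Then the next iterate is (a, b)₁ = (-0.6530, 1.4520).

(-0.6530, 1.4520)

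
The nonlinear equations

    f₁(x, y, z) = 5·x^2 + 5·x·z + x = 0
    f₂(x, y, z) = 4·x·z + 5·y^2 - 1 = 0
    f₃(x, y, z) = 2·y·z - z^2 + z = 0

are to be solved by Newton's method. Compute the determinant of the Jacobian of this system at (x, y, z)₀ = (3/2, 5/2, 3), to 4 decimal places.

J = [[10·x + 5·z + 1, 0, 5·x], [4·z, 10·y, 4·x], [0, 2·z, 2·y - 2·z + 1]].
At the point, J = [[31.0000, 0.0000, 7.5000], [12.0000, 25.0000, 6.0000], [0.0000, 6.0000, 0.0000]].
det J = -576.0000.

-576.0000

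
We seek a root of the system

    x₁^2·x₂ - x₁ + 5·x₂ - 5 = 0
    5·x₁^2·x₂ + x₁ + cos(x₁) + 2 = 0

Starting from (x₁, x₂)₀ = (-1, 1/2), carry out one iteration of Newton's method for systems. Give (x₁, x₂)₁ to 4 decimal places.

At (-1, 1/2): F = (-1.0000, 4.040302).
Jacobian J = [[2·x₁·x₂ - 1, x₁^2 + 5], [10·x₁·x₂ - sin(x₁) + 1, 5·x₁^2]].
At the point, J = [[-2.0000, 6.0000], [-3.158529, 5.0000]] (det J = 8.951174).
Solving J·Δ = −F gives Δ = (3.2668, 1.2556).
Then the next iterate is (x₁, x₂)₁ = (2.2668, 1.7556).

(2.2668, 1.7556)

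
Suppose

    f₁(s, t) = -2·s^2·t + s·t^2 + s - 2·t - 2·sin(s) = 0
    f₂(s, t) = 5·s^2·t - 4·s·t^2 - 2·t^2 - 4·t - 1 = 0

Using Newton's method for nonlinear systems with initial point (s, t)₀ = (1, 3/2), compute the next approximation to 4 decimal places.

(0.1232, 0.4258)

At (1, 3/2): F = (-4.432942, -13.0000).
Jacobian J = [[-4·s·t + t^2 - 2·cos(s) + 1, -2·s^2 + 2·s·t - 2], [10·s·t - 4·t^2, 5·s^2 - 8·s·t - 4·t - 4]].
At the point, J = [[-3.830605, -1.0000], [6.0000, -17.0000]] (det J = 71.120278).
Solving J·Δ = −F gives Δ = (-0.8768, -1.0742).
Then the next iterate is (s, t)₁ = (0.1232, 0.4258).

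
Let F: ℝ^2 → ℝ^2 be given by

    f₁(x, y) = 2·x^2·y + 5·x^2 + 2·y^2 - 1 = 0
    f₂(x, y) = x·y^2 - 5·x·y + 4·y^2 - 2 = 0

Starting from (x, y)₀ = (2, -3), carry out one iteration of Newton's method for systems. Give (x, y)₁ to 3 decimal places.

(2.964, -0.714)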